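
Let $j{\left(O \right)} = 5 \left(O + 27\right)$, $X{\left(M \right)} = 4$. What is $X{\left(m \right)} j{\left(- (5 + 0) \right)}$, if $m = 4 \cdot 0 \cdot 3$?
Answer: $440$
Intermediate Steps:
$m = 0$ ($m = 0 \cdot 3 = 0$)
$j{\left(O \right)} = 135 + 5 O$ ($j{\left(O \right)} = 5 \left(27 + O\right) = 135 + 5 O$)
$X{\left(m \right)} j{\left(- (5 + 0) \right)} = 4 \left(135 + 5 \left(- (5 + 0)\right)\right) = 4 \left(135 + 5 \left(\left(-1\right) 5\right)\right) = 4 \left(135 + 5 \left(-5\right)\right) = 4 \left(135 - 25\right) = 4 \cdot 110 = 440$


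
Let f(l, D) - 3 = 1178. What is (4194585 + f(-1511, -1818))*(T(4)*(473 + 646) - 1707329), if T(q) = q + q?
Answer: -7125992471782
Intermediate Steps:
f(l, D) = 1181 (f(l, D) = 3 + 1178 = 1181)
T(q) = 2*q
(4194585 + f(-1511, -1818))*(T(4)*(473 + 646) - 1707329) = (4194585 + 1181)*((2*4)*(473 + 646) - 1707329) = 4195766*(8*1119 - 1707329) = 4195766*(8952 - 1707329) = 4195766*(-1698377) = -7125992471782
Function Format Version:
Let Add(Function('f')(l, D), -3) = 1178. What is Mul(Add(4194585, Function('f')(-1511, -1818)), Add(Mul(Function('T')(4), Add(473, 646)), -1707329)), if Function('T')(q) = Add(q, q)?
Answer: -7125992471782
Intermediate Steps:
Function('f')(l, D) = 1181 (Function('f')(l, D) = Add(3, 1178) = 1181)
Function('T')(q) = Mul(2, q)
Mul(Add(4194585, Function('f')(-1511, -1818)), Add(Mul(Function('T')(4), Add(473, 646)), -1707329)) = Mul(Add(4194585, 1181), Add(Mul(Mul(2, 4), Add(473, 646)), -1707329)) = Mul(4195766, Add(Mul(8, 1119), -1707329)) = Mul(4195766, Add(8952, -1707329)) = Mul(4195766, -1698377) = -7125992471782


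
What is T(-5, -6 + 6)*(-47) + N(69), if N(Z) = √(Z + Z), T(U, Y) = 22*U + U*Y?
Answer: 5170 + √138 ≈ 5181.8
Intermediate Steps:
N(Z) = √2*√Z (N(Z) = √(2*Z) = √2*√Z)
T(-5, -6 + 6)*(-47) + N(69) = -5*(22 + (-6 + 6))*(-47) + √2*√69 = -5*(22 + 0)*(-47) + √138 = -5*22*(-47) + √138 = -110*(-47) + √138 = 5170 + √138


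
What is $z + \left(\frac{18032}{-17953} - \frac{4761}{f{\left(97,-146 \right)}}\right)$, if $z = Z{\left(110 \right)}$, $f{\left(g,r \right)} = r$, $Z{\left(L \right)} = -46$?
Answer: $- \frac{37730787}{2621138} \approx -14.395$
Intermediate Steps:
$z = -46$
$z + \left(\frac{18032}{-17953} - \frac{4761}{f{\left(97,-146 \right)}}\right) = -46 + \left(\frac{18032}{-17953} - \frac{4761}{-146}\right) = -46 + \left(18032 \left(- \frac{1}{17953}\right) - - \frac{4761}{146}\right) = -46 + \left(- \frac{18032}{17953} + \frac{4761}{146}\right) = -46 + \frac{82841561}{2621138} = - \frac{37730787}{2621138}$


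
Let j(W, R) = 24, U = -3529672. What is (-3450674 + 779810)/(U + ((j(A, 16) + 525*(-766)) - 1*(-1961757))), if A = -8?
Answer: 2670864/1970041 ≈ 1.3557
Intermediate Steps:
(-3450674 + 779810)/(U + ((j(A, 16) + 525*(-766)) - 1*(-1961757))) = (-3450674 + 779810)/(-3529672 + ((24 + 525*(-766)) - 1*(-1961757))) = -2670864/(-3529672 + ((24 - 402150) + 1961757)) = -2670864/(-3529672 + (-402126 + 1961757)) = -2670864/(-3529672 + 1559631) = -2670864/(-1970041) = -2670864*(-1/1970041) = 2670864/1970041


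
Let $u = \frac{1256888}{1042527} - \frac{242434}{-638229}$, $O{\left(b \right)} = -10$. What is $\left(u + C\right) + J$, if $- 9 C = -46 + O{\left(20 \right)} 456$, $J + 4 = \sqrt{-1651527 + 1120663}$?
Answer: $\frac{338915516206660}{665370964683} + 4 i \sqrt{33179} \approx 509.36 + 728.6 i$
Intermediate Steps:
$J = -4 + 4 i \sqrt{33179}$ ($J = -4 + \sqrt{-1651527 + 1120663} = -4 + \sqrt{-530864} = -4 + 4 i \sqrt{33179} \approx -4.0 + 728.6 i$)
$u = \frac{117214040230}{73930107187}$ ($u = 1256888 \cdot \frac{1}{1042527} - - \frac{242434}{638229} = \frac{1256888}{1042527} + \frac{242434}{638229} = \frac{117214040230}{73930107187} \approx 1.5855$)
$C = \frac{4606}{9}$ ($C = - \frac{-46 - 4560}{9} = \left(- \frac{1}{9}\right) \left(-4606\right) = \frac{4606}{9} \approx 511.78$)
$\left(u + C\right) + J = \left(\frac{117214040230}{73930107187} + \frac{4606}{9}\right) - \left(4 - 4 i \sqrt{33179}\right) = \frac{341577000065392}{665370964683} - \left(4 - 4 i \sqrt{33179}\right) = \frac{338915516206660}{665370964683} + 4 i \sqrt{33179}$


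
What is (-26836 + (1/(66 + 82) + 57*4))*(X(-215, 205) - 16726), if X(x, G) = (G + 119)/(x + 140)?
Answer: 823546446807/1850 ≈ 4.4516e+8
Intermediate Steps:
X(x, G) = (119 + G)/(140 + x)
(-26836 + (1/(66 + 82) + 57*4))*(X(-215, 205) - 16726) = (-26836 + (1/(66 + 82) + 57*4))*((119 + 205)/(140 - 215) - 16726) = (-26836 + (1/148 + 228))*(324/(-75) - 16726) = (-26836 + (1/148 + 228))*(-1/75*324 - 16726) = (-26836 + 33745/148)*(-108/25 - 16726) = -3937983/148*(-418258/25) = 823546446807/1850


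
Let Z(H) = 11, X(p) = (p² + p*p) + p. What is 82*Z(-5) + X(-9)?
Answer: 1055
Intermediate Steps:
X(p) = p + 2*p² (X(p) = (p² + p²) + p = 2*p² + p = p + 2*p²)
82*Z(-5) + X(-9) = 82*11 - 9*(1 + 2*(-9)) = 902 - 9*(1 - 18) = 902 - 9*(-17) = 902 + 153 = 1055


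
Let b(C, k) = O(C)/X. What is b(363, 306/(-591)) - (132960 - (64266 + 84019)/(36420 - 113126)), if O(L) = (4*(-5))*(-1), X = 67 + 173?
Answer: -61193829917/460236 ≈ -1.3296e+5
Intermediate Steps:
X = 240
O(L) = 20 (O(L) = -20*(-1) = 20)
b(C, k) = 1/12 (b(C, k) = 20/240 = 20*(1/240) = 1/12)
b(363, 306/(-591)) - (132960 - (64266 + 84019)/(36420 - 113126)) = 1/12 - (132960 - (64266 + 84019)/(36420 - 113126)) = 1/12 - (132960 - 148285/(-76706)) = 1/12 - (132960 - 148285*(-1)/76706) = 1/12 - (132960 - 1*(-148285/76706)) = 1/12 - (132960 + 148285/76706) = 1/12 - 1*10198978045/76706 = 1/12 - 10198978045/76706 = -61193829917/460236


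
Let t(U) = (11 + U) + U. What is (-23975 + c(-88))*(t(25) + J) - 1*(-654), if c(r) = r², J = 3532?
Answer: -58317329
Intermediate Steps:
t(U) = 11 + 2*U
(-23975 + c(-88))*(t(25) + J) - 1*(-654) = (-23975 + (-88)²)*((11 + 2*25) + 3532) - 1*(-654) = (-23975 + 7744)*((11 + 50) + 3532) + 654 = -16231*(61 + 3532) + 654 = -16231*3593 + 654 = -58317983 + 654 = -58317329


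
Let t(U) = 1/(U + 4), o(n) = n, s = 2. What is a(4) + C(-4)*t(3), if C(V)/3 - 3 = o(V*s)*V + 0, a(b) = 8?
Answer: 23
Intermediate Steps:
t(U) = 1/(4 + U)
C(V) = 9 + 6*V**2 (C(V) = 9 + 3*((V*2)*V + 0) = 9 + 3*((2*V)*V + 0) = 9 + 3*(2*V**2 + 0) = 9 + 3*(2*V**2) = 9 + 6*V**2)
a(4) + C(-4)*t(3) = 8 + (9 + 6*(-4)**2)/(4 + 3) = 8 + (9 + 6*16)/7 = 8 + (9 + 96)*(1/7) = 8 + 105*(1/7) = 8 + 15 = 23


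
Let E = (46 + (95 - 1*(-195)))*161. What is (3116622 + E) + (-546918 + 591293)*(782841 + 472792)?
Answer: 55721885093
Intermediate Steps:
E = 54096 (E = (46 + (95 + 195))*161 = (46 + 290)*161 = 336*161 = 54096)
(3116622 + E) + (-546918 + 591293)*(782841 + 472792) = (3116622 + 54096) + (-546918 + 591293)*(782841 + 472792) = 3170718 + 44375*1255633 = 3170718 + 55718714375 = 55721885093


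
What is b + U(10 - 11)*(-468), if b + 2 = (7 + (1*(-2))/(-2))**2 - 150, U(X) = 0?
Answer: -88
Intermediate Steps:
b = -88 (b = -2 + ((7 + (1*(-2))/(-2))**2 - 150) = -2 + ((7 - 2*(-1/2))**2 - 150) = -2 + ((7 + 1)**2 - 150) = -2 + (8**2 - 150) = -2 + (64 - 150) = -2 - 86 = -88)
b + U(10 - 11)*(-468) = -88 + 0*(-468) = -88 + 0 = -88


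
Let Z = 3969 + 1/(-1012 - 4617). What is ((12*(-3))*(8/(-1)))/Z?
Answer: 405288/5585375 ≈ 0.072562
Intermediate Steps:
Z = 22341500/5629 (Z = 3969 + 1/(-5629) = 3969 - 1/5629 = 22341500/5629 ≈ 3969.0)
((12*(-3))*(8/(-1)))/Z = ((12*(-3))*(8/(-1)))/(22341500/5629) = -288*(-1)*(5629/22341500) = -36*(-8)*(5629/22341500) = 288*(5629/22341500) = 405288/5585375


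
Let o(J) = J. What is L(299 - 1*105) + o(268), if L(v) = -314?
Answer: -46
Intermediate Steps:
L(299 - 1*105) + o(268) = -314 + 268 = -46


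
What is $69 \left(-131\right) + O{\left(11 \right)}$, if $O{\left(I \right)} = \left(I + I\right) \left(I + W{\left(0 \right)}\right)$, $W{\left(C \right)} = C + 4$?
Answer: $-8709$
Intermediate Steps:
$W{\left(C \right)} = 4 + C$
$O{\left(I \right)} = 2 I \left(4 + I\right)$ ($O{\left(I \right)} = \left(I + I\right) \left(I + \left(4 + 0\right)\right) = 2 I \left(I + 4\right) = 2 I \left(4 + I\right)$)
$69 \left(-131\right) + O{\left(11 \right)} = 69 \left(-131\right) + 2 \cdot 11 \left(4 + 11\right) = -9039 + 2 \cdot 11 \cdot 15 = -9039 + 330 = -8709$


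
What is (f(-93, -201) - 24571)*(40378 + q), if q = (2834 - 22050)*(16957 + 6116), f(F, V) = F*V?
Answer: 2605896032420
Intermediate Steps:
q = -443370768 (q = -19216*23073 = -443370768)
(f(-93, -201) - 24571)*(40378 + q) = (-93*(-201) - 24571)*(40378 - 443370768) = (18693 - 24571)*(-443330390) = -5878*(-443330390) = 2605896032420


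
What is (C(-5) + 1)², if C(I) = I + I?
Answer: 81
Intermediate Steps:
C(I) = 2*I
(C(-5) + 1)² = (2*(-5) + 1)² = (-10 + 1)² = (-9)² = 81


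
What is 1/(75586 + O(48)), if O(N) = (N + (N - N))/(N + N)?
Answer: 2/151173 ≈ 1.3230e-5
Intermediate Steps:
O(N) = ½ (O(N) = (N + 0)/((2*N)) = N*(1/(2*N)) = ½)
1/(75586 + O(48)) = 1/(75586 + ½) = 1/(151173/2) = 2/151173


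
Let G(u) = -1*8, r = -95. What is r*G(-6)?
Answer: 760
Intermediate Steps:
G(u) = -8
r*G(-6) = -95*(-8) = 760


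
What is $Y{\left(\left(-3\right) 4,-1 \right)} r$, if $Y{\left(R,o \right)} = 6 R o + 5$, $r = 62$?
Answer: $4774$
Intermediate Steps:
$Y{\left(R,o \right)} = 5 + 6 R o$ ($Y{\left(R,o \right)} = 6 R o + 5 = 5 + 6 R o$)
$Y{\left(\left(-3\right) 4,-1 \right)} r = \left(5 + 6 \left(\left(-3\right) 4\right) \left(-1\right)\right) 62 = \left(5 + 6 \left(-12\right) \left(-1\right)\right) 62 = \left(5 + 72\right) 62 = 77 \cdot 62 = 4774$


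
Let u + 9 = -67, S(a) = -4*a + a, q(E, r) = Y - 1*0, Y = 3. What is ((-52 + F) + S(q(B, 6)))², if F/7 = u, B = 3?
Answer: 351649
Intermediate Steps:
q(E, r) = 3 (q(E, r) = 3 - 1*0 = 3 + 0 = 3)
S(a) = -3*a
u = -76 (u = -9 - 67 = -76)
F = -532 (F = 7*(-76) = -532)
((-52 + F) + S(q(B, 6)))² = ((-52 - 532) - 3*3)² = (-584 - 9)² = (-593)² = 351649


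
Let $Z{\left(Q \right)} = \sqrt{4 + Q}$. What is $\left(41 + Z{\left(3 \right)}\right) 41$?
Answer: $1681 + 41 \sqrt{7} \approx 1789.5$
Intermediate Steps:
$\left(41 + Z{\left(3 \right)}\right) 41 = \left(41 + \sqrt{4 + 3}\right) 41 = \left(41 + \sqrt{7}\right) 41 = 1681 + 41 \sqrt{7}$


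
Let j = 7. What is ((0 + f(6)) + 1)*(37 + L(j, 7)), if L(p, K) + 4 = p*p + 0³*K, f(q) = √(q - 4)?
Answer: 82 + 82*√2 ≈ 197.97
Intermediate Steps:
f(q) = √(-4 + q)
L(p, K) = -4 + p² (L(p, K) = -4 + (p*p + 0³*K) = -4 + (p² + 0*K) = -4 + (p² + 0) = -4 + p²)
((0 + f(6)) + 1)*(37 + L(j, 7)) = ((0 + √(-4 + 6)) + 1)*(37 + (-4 + 7²)) = ((0 + √2) + 1)*(37 + (-4 + 49)) = (√2 + 1)*(37 + 45) = (1 + √2)*82 = 82 + 82*√2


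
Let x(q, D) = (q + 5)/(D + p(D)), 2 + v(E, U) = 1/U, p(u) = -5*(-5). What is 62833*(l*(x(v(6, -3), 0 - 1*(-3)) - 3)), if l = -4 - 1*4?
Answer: 30662504/21 ≈ 1.4601e+6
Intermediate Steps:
p(u) = 25
l = -8 (l = -4 - 4 = -8)
v(E, U) = -2 + 1/U
x(q, D) = (5 + q)/(25 + D) (x(q, D) = (q + 5)/(D + 25) = (5 + q)/(25 + D))
62833*(l*(x(v(6, -3), 0 - 1*(-3)) - 3)) = 62833*(-8*((5 + (-2 + 1/(-3)))/(25 + (0 - 1*(-3))) - 3)) = 62833*(-8*((5 + (-2 - 1/3))/(25 + (0 + 3)) - 3)) = 62833*(-8*((5 - 7/3)/(25 + 3) - 3)) = 62833*(-8*((8/3)/28 - 3)) = 62833*(-8*((1/28)*(8/3) - 3)) = 62833*(-8*(2/21 - 3)) = 62833*(-8*(-61/21)) = 62833*(488/21) = 30662504/21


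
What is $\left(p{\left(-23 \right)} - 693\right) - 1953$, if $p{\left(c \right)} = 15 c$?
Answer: $-2991$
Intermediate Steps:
$\left(p{\left(-23 \right)} - 693\right) - 1953 = \left(15 \left(-23\right) - 693\right) - 1953 = \left(-345 - 693\right) - 1953 = -1038 - 1953 = -2991$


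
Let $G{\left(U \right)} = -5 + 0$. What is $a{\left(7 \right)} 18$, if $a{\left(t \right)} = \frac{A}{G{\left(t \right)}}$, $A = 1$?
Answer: $- \frac{18}{5} \approx -3.6$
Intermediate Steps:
$G{\left(U \right)} = -5$
$a{\left(t \right)} = - \frac{1}{5}$ ($a{\left(t \right)} = 1 \frac{1}{-5} = 1 \left(- \frac{1}{5}\right) = - \frac{1}{5}$)
$a{\left(7 \right)} 18 = \left(- \frac{1}{5}\right) 18 = - \frac{18}{5}$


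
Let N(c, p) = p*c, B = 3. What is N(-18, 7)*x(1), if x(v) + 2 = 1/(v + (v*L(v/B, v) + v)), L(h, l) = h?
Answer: 198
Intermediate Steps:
N(c, p) = c*p
x(v) = -2 + 1/(2*v + v**2/3) (x(v) = -2 + 1/(v + (v*(v/3) + v)) = -2 + 1/(v + (v**2/3 + v)) = -2 + 1/(v + (v + v**2/3)) = -2 + 1/(2*v + v**2/3))
N(-18, 7)*x(1) = (-18*7)*((3 - 12*1 - 2*1**2)/(1*(6 + 1))) = -126*(3 - 12 - 2*1)/7 = -126*(3 - 12 - 2)/7 = -126*(-11)/7 = -126*(-11/7) = 198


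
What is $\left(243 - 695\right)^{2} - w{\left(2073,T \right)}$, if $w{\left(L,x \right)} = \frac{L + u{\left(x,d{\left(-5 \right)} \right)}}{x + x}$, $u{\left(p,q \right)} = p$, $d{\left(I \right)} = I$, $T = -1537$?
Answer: $\frac{314015516}{1537} \approx 2.043 \cdot 10^{5}$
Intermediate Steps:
$w{\left(L,x \right)} = \frac{L + x}{2 x}$ ($w{\left(L,x \right)} = \frac{L + x}{x + x} = \frac{L + x}{2 x}$)
$\left(243 - 695\right)^{2} - w{\left(2073,T \right)} = \left(243 - 695\right)^{2} - \frac{2073 - 1537}{2 \left(-1537\right)} = \left(-452\right)^{2} - \frac{1}{2} \left(- \frac{1}{1537}\right) 536 = 204304 - - \frac{268}{1537} = 204304 + \frac{268}{1537} = \frac{314015516}{1537}$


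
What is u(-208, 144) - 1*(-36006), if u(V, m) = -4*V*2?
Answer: 37670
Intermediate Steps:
u(V, m) = -8*V
u(-208, 144) - 1*(-36006) = -8*(-208) - 1*(-36006) = 1664 + 36006 = 37670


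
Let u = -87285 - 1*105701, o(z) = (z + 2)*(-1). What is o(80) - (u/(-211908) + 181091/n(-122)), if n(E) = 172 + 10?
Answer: -5196533759/4820907 ≈ -1077.9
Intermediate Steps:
o(z) = -2 - z (o(z) = (2 + z)*(-1) = -2 - z)
n(E) = 182
u = -192986 (u = -87285 - 105701 = -192986)
o(80) - (u/(-211908) + 181091/n(-122)) = (-2 - 1*80) - (-192986/(-211908) + 181091/182) = (-2 - 80) - (-192986*(-1/211908) + 181091*(1/182)) = -82 - (96493/105954 + 181091/182) = -82 - 1*4801219385/4820907 = -82 - 4801219385/4820907 = -5196533759/4820907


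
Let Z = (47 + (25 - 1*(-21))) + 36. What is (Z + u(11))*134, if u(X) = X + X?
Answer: 20234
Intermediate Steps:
u(X) = 2*X
Z = 129 (Z = (47 + (25 + 21)) + 36 = (47 + 46) + 36 = 93 + 36 = 129)
(Z + u(11))*134 = (129 + 2*11)*134 = (129 + 22)*134 = 151*134 = 20234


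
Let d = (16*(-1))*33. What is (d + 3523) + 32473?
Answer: 35468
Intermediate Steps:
d = -528 (d = -16*33 = -528)
(d + 3523) + 32473 = (-528 + 3523) + 32473 = 2995 + 32473 = 35468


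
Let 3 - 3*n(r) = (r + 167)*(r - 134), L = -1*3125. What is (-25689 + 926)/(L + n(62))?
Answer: -24763/2372 ≈ -10.440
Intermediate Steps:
L = -3125
n(r) = 1 - (-134 + r)*(167 + r)/3 (n(r) = 1 - (r + 167)*(r - 134)/3 = 1 - (167 + r)*(-134 + r)/3 = 1 - (-134 + r)*(167 + r)/3)
(-25689 + 926)/(L + n(62)) = (-25689 + 926)/(-3125 + (22381/3 - 11*62 - ⅓*62²)) = -24763/(-3125 + (22381/3 - 682 - ⅓*3844)) = -24763/(-3125 + (22381/3 - 682 - 3844/3)) = -24763/(-3125 + 5497) = -24763/2372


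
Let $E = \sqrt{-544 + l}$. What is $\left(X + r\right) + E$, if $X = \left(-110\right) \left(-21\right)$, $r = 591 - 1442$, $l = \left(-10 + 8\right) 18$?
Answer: $1459 + 2 i \sqrt{145} \approx 1459.0 + 24.083 i$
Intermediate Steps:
$l = -36$ ($l = \left(-2\right) 18 = -36$)
$r = -851$
$E = 2 i \sqrt{145}$ ($E = \sqrt{-544 - 36} = \sqrt{-580} = 2 i \sqrt{145} \approx 24.083 i$)
$X = 2310$
$\left(X + r\right) + E = \left(2310 - 851\right) + 2 i \sqrt{145} = 1459 + 2 i \sqrt{145}$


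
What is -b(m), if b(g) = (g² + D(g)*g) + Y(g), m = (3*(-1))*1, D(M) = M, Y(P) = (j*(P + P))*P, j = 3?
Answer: -72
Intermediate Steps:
Y(P) = 6*P² (Y(P) = (3*(P + P))*P = (3*(2*P))*P = (6*P)*P = 6*P²)
m = -3 (m = -3*1 = -3)
b(g) = 8*g² (b(g) = (g² + g*g) + 6*g² = (g² + g²) + 6*g² = 2*g² + 6*g² = 8*g²)
-b(m) = -8*(-3)² = -8*9 = -1*72 = -72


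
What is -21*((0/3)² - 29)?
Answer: 609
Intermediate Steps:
-21*((0/3)² - 29) = -21*((0*(⅓))² - 29) = -21*(0² - 29) = -21*(0 - 29) = -21*(-29) = 609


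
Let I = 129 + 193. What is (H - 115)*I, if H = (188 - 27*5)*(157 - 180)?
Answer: -429548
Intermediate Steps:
I = 322
H = -1219 (H = (188 - 135)*(-23) = 53*(-23) = -1219)
(H - 115)*I = (-1219 - 115)*322 = -1334*322 = -429548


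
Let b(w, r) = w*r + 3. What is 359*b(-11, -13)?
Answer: 52414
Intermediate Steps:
b(w, r) = 3 + r*w (b(w, r) = r*w + 3 = 3 + r*w)
359*b(-11, -13) = 359*(3 - 13*(-11)) = 359*(3 + 143) = 359*146 = 52414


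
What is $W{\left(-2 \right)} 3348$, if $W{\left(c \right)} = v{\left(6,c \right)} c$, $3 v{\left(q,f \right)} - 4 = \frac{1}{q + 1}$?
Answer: $- \frac{64728}{7} \approx -9246.9$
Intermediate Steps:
$v{\left(q,f \right)} = \frac{4}{3} + \frac{1}{3 \left(1 + q\right)}$ ($v{\left(q,f \right)} = \frac{4}{3} + \frac{1}{3 \left(q + 1\right)} = \frac{4}{3} + \frac{1}{3 \left(1 + q\right)}$)
$W{\left(c \right)} = \frac{29 c}{21}$ ($W{\left(c \right)} = \frac{5 + 4 \cdot 6}{3 \left(1 + 6\right)} c = \frac{5 + 24}{3 \cdot 7} c = \frac{1}{3} \cdot \frac{1}{7} \cdot 29 c = \frac{29 c}{21}$)
$W{\left(-2 \right)} 3348 = \frac{29}{21} \left(-2\right) 3348 = \left(- \frac{58}{21}\right) 3348 = - \frac{64728}{7}$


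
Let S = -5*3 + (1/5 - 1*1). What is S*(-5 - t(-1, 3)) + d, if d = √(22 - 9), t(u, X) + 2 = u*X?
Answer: √13 ≈ 3.6056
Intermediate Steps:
t(u, X) = -2 + X*u (t(u, X) = -2 + u*X = -2 + X*u)
d = √13 ≈ 3.6056
S = -79/5 (S = -15 + (⅕ - 1) = -15 - ⅘ = -79/5 ≈ -15.800)
S*(-5 - t(-1, 3)) + d = -79*(-5 - (-2 + 3*(-1)))/5 + √13 = -79*(-5 - (-2 - 3))/5 + √13 = -79*(-5 - 1*(-5))/5 + √13 = -79*(-5 + 5)/5 + √13 = -79/5*0 + √13 = 0 + √13 = √13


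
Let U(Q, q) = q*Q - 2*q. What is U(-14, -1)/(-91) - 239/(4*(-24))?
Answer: 20213/8736 ≈ 2.3138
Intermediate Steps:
U(Q, q) = -2*q + Q*q (U(Q, q) = Q*q - 2*q = -2*q + Q*q)
U(-14, -1)/(-91) - 239/(4*(-24)) = -(-2 - 14)/(-91) - 239/(4*(-24)) = -1*(-16)*(-1/91) - 239/(-96) = 16*(-1/91) - 239*(-1/96) = -16/91 + 239/96 = 20213/8736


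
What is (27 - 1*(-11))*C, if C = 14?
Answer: 532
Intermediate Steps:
(27 - 1*(-11))*C = (27 - 1*(-11))*14 = (27 + 11)*14 = 38*14 = 532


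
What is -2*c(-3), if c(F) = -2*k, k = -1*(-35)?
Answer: 140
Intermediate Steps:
k = 35
c(F) = -70 (c(F) = -2*35 = -70)
-2*c(-3) = -2*(-70) = 140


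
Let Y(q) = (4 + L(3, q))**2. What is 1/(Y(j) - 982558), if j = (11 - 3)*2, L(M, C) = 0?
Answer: -1/982542 ≈ -1.0178e-6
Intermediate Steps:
j = 16 (j = 8*2 = 16)
Y(q) = 16 (Y(q) = (4 + 0)**2 = 4**2 = 16)
1/(Y(j) - 982558) = 1/(16 - 982558) = 1/(-982542) = -1/982542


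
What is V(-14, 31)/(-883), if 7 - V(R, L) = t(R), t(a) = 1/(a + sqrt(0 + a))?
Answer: -106/13245 - I*sqrt(14)/185430 ≈ -0.008003 - 2.0178e-5*I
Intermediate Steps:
t(a) = 1/(a + sqrt(a))
V(R, L) = 7 - 1/(R + sqrt(R))
V(-14, 31)/(-883) = (7 - 1/(-14 + sqrt(-14)))/(-883) = (7 - 1/(-14 + I*sqrt(14)))*(-1/883) = -7/883 + 1/(883*(-14 + I*sqrt(14)))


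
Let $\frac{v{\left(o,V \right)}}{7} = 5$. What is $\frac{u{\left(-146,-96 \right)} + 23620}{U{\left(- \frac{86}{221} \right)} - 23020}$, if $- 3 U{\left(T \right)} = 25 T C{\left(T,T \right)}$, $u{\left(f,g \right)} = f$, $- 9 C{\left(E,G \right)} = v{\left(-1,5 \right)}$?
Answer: $- \frac{70034679}{68717795} \approx -1.0192$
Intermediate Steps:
$v{\left(o,V \right)} = 35$ ($v{\left(o,V \right)} = 7 \cdot 5 = 35$)
$C{\left(E,G \right)} = - \frac{35}{9}$ ($C{\left(E,G \right)} = \left(- \frac{1}{9}\right) 35 = - \frac{35}{9}$)
$U{\left(T \right)} = \frac{875 T}{27}$ ($U{\left(T \right)} = - \frac{25 T \left(- \frac{35}{9}\right)}{3} = - \frac{\left(- \frac{875}{9}\right) T}{3} = \frac{875 T}{27}$)
$\frac{u{\left(-146,-96 \right)} + 23620}{U{\left(- \frac{86}{221} \right)} - 23020} = \frac{-146 + 23620}{\frac{875 \left(- \frac{86}{221}\right)}{27} - 23020} = \frac{23474}{\frac{875 \left(\left(-86\right) \frac{1}{221}\right)}{27} - 23020} = \frac{23474}{\frac{875}{27} \left(- \frac{86}{221}\right) - 23020} = \frac{23474}{- \frac{75250}{5967} - 23020} = \frac{23474}{- \frac{137435590}{5967}} = 23474 \left(- \frac{5967}{137435590}\right) = - \frac{70034679}{68717795}$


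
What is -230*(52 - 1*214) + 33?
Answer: 37293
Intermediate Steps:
-230*(52 - 1*214) + 33 = -230*(52 - 214) + 33 = -230*(-162) + 33 = 37260 + 33 = 37293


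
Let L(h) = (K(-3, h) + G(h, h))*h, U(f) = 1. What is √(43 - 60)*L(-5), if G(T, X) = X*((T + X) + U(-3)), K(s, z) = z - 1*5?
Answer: -175*I*√17 ≈ -721.54*I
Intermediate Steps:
K(s, z) = -5 + z (K(s, z) = z - 5 = -5 + z)
G(T, X) = X*(1 + T + X) (G(T, X) = X*((T + X) + 1) = X*(1 + T + X))
L(h) = h*(-5 + h + h*(1 + 2*h)) (L(h) = ((-5 + h) + h*(1 + h + h))*h = ((-5 + h) + h*(1 + 2*h))*h = (-5 + h + h*(1 + 2*h))*h = h*(-5 + h + h*(1 + 2*h)))
√(43 - 60)*L(-5) = √(43 - 60)*(-5*(-5 - 5 - 5*(1 + 2*(-5)))) = √(-17)*(-5*(-5 - 5 - 5*(1 - 10))) = (I*√17)*(-5*(-5 - 5 - 5*(-9))) = (I*√17)*(-5*(-5 - 5 + 45)) = (I*√17)*(-5*35) = (I*√17)*(-175) = -175*I*√17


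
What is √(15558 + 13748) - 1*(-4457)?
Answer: 4457 + √29306 ≈ 4628.2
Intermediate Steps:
√(15558 + 13748) - 1*(-4457) = √29306 + 4457 = 4457 + √29306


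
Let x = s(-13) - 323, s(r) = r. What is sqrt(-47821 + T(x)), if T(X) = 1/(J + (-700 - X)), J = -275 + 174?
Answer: I*sqrt(10340096190)/465 ≈ 218.68*I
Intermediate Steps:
J = -101
x = -336 (x = -13 - 323 = -336)
T(X) = 1/(-801 - X) (T(X) = 1/(-101 + (-700 - X)) = 1/(-801 - X))
sqrt(-47821 + T(x)) = sqrt(-47821 - 1/(801 - 336)) = sqrt(-47821 - 1/465) = sqrt(-22236766/465) = I*sqrt(10340096190)/465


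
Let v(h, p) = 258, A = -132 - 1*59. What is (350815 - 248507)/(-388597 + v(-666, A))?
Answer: -102308/388339 ≈ -0.26345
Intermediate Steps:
A = -191 (A = -132 - 59 = -191)
(350815 - 248507)/(-388597 + v(-666, A)) = (350815 - 248507)/(-388597 + 258) = 102308/(-388339) = 102308*(-1/388339) = -102308/388339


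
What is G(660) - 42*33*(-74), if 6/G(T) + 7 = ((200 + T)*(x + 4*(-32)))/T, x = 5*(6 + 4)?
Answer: 122563914/1195 ≈ 1.0256e+5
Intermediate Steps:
x = 50 (x = 5*10 = 50)
G(T) = 6/(-7 + (-15600 - 78*T)/T) (G(T) = 6/(-7 + ((200 + T)*(50 + 4*(-32)))/T) = 6/(-7 + ((200 + T)*(50 - 128))/T) = 6/(-7 + ((200 + T)*(-78))/T) = 6/(-7 + (-15600 - 78*T)/T))
G(660) - 42*33*(-74) = -6*660/(15600 + 85*660) - 42*33*(-74) = -6*660/(15600 + 56100) - 1386*(-74) = -6*660/71700 + 102564 = -6*660*1/71700 + 102564 = -66/1195 + 102564 = 122563914/1195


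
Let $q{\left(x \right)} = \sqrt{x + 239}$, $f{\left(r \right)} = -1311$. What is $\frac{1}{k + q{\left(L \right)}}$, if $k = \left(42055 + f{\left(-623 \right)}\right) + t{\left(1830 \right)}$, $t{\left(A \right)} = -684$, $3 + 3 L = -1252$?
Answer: $\frac{60090}{2407205669} - \frac{i \sqrt{1614}}{4814411338} \approx 2.4963 \cdot 10^{-5} - 8.3447 \cdot 10^{-9} i$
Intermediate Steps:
$L = - \frac{1255}{3}$ ($L = -1 + \frac{1}{3} \left(-1252\right) = -1 - \frac{1252}{3} = - \frac{1255}{3} \approx -418.33$)
$q{\left(x \right)} = \sqrt{239 + x}$
$k = 40060$ ($k = \left(42055 - 1311\right) - 684 = 40744 - 684 = 40060$)
$\frac{1}{k + q{\left(L \right)}} = \frac{1}{40060 + \sqrt{239 - \frac{1255}{3}}} = \frac{1}{40060 + \sqrt{- \frac{538}{3}}} = \frac{1}{40060 + \frac{i \sqrt{1614}}{3}}$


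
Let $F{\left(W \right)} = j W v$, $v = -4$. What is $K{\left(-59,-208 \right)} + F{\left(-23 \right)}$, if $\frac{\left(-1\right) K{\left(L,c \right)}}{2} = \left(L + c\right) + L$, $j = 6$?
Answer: $1204$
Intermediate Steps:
$F{\left(W \right)} = - 24 W$ ($F{\left(W \right)} = 6 W \left(-4\right) = - 24 W$)
$K{\left(L,c \right)} = - 4 L - 2 c$ ($K{\left(L,c \right)} = - 2 \left(\left(L + c\right) + L\right) = - 2 \left(c + 2 L\right) = - 4 L - 2 c$)
$K{\left(-59,-208 \right)} + F{\left(-23 \right)} = \left(\left(-4\right) \left(-59\right) - -416\right) - -552 = \left(236 + 416\right) + 552 = 652 + 552 = 1204$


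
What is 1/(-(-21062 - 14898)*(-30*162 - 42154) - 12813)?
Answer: -1/1690636253 ≈ -5.9149e-10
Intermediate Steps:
1/(-(-21062 - 14898)*(-30*162 - 42154) - 12813) = 1/(-(-35960)*(-4860 - 42154) - 12813) = 1/(-(-35960)*(-47014) - 12813) = 1/(-1*1690623440 - 12813) = 1/(-1690623440 - 12813) = 1/(-1690636253) = -1/1690636253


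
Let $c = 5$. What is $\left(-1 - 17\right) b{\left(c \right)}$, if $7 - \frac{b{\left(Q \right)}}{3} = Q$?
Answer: $-108$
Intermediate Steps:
$b{\left(Q \right)} = 21 - 3 Q$
$\left(-1 - 17\right) b{\left(c \right)} = \left(-1 - 17\right) \left(21 - 15\right) = - 18 \left(21 - 15\right) = \left(-18\right) 6 = -108$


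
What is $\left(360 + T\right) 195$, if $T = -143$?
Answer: $42315$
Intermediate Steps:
$\left(360 + T\right) 195 = \left(360 - 143\right) 195 = 217 \cdot 195 = 42315$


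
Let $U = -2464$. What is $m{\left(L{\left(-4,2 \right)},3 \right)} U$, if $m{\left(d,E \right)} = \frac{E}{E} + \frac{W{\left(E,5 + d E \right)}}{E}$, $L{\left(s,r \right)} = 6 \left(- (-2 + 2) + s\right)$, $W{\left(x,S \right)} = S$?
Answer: $\frac{157696}{3} \approx 52565.0$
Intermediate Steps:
$L{\left(s,r \right)} = 6 s$ ($L{\left(s,r \right)} = 6 \left(\left(-1\right) 0 + s\right) = 6 \left(0 + s\right) = 6 s$)
$m{\left(d,E \right)} = 1 + \frac{5 + E d}{E}$ ($m{\left(d,E \right)} = \frac{E}{E} + \frac{5 + d E}{E} = 1 + \frac{5 + E d}{E}$)
$m{\left(L{\left(-4,2 \right)},3 \right)} U = \left(1 + 6 \left(-4\right) + \frac{5}{3}\right) \left(-2464\right) = \left(1 - 24 + 5 \cdot \frac{1}{3}\right) \left(-2464\right) = \left(1 - 24 + \frac{5}{3}\right) \left(-2464\right) = \left(- \frac{64}{3}\right) \left(-2464\right) = \frac{157696}{3}$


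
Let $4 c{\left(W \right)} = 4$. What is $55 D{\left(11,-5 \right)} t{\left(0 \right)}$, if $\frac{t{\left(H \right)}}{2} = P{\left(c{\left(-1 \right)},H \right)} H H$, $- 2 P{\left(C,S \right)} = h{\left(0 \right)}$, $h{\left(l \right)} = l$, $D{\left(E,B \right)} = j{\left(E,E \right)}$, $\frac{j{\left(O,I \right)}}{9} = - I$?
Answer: $0$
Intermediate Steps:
$j{\left(O,I \right)} = - 9 I$ ($j{\left(O,I \right)} = 9 \left(- I\right) = - 9 I$)
$D{\left(E,B \right)} = - 9 E$
$c{\left(W \right)} = 1$ ($c{\left(W \right)} = \frac{1}{4} \cdot 4 = 1$)
$P{\left(C,S \right)} = 0$ ($P{\left(C,S \right)} = \left(- \frac{1}{2}\right) 0 = 0$)
$t{\left(H \right)} = 0$ ($t{\left(H \right)} = 2 \cdot 0 H H = 2 \cdot 0 H = 2 \cdot 0 = 0$)
$55 D{\left(11,-5 \right)} t{\left(0 \right)} = 55 \left(\left(-9\right) 11\right) 0 = 55 \left(-99\right) 0 = \left(-5445\right) 0 = 0$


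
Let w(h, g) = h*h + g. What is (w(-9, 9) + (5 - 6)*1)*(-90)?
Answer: -8010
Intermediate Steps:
w(h, g) = g + h**2 (w(h, g) = h**2 + g = g + h**2)
(w(-9, 9) + (5 - 6)*1)*(-90) = ((9 + (-9)**2) + (5 - 6)*1)*(-90) = ((9 + 81) - 1*1)*(-90) = (90 - 1)*(-90) = 89*(-90) = -8010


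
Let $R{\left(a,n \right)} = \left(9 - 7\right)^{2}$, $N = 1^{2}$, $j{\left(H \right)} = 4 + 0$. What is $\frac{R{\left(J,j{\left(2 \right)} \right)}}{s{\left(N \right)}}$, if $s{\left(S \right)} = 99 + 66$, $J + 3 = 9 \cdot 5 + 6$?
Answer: $\frac{4}{165} \approx 0.024242$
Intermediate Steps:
$j{\left(H \right)} = 4$
$J = 48$ ($J = -3 + \left(9 \cdot 5 + 6\right) = -3 + \left(45 + 6\right) = -3 + 51 = 48$)
$N = 1$
$s{\left(S \right)} = 165$
$R{\left(a,n \right)} = 4$ ($R{\left(a,n \right)} = 2^{2} = 4$)
$\frac{R{\left(J,j{\left(2 \right)} \right)}}{s{\left(N \right)}} = \frac{4}{165}$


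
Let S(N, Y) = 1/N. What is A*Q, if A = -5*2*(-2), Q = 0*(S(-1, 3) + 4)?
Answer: 0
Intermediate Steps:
Q = 0 (Q = 0*(1/(-1) + 4) = 0*(-1 + 4) = 0*3 = 0)
A = 20 (A = -10*(-2) = 20)
A*Q = 20*0 = 0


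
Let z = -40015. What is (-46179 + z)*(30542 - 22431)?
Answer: -699119534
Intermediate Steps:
(-46179 + z)*(30542 - 22431) = (-46179 - 40015)*(30542 - 22431) = -86194*8111 = -699119534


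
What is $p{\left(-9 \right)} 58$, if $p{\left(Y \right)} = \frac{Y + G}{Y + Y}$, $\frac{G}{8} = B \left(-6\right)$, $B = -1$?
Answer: $- \frac{377}{3} \approx -125.67$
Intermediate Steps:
$G = 48$ ($G = 8 \left(\left(-1\right) \left(-6\right)\right) = 8 \cdot 6 = 48$)
$p{\left(Y \right)} = \frac{48 + Y}{2 Y}$ ($p{\left(Y \right)} = \frac{Y + 48}{Y + Y} = \frac{48 + Y}{2 Y}$)
$p{\left(-9 \right)} 58 = \frac{48 - 9}{2 \left(-9\right)} 58 = \frac{1}{2} \left(- \frac{1}{9}\right) 39 \cdot 58 = \left(- \frac{13}{6}\right) 58 = - \frac{377}{3}$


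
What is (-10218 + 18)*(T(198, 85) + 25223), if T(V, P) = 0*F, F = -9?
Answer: -257274600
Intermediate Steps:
T(V, P) = 0 (T(V, P) = 0*(-9) = 0)
(-10218 + 18)*(T(198, 85) + 25223) = (-10218 + 18)*(0 + 25223) = -10200*25223 = -257274600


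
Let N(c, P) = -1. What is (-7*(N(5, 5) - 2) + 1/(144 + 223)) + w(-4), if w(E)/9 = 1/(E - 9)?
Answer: 96901/4771 ≈ 20.310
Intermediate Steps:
w(E) = 9/(-9 + E) (w(E) = 9/(E - 9) = 9/(-9 + E))
(-7*(N(5, 5) - 2) + 1/(144 + 223)) + w(-4) = (-7*(-1 - 2) + 1/(144 + 223)) + 9/(-9 - 4) = (-7*(-3) + 1/367) + 9/(-13) = (21 + 1/367) + 9*(-1/13) = 7708/367 - 9/13 = 96901/4771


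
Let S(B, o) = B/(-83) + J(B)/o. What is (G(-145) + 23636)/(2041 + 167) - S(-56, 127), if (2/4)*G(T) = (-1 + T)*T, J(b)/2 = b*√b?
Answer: 223015/7636 + 224*I*√14/127 ≈ 29.206 + 6.5995*I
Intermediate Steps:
J(b) = 2*b^(3/2) (J(b) = 2*(b*√b) = 2*b^(3/2))
G(T) = 2*T*(-1 + T) (G(T) = 2*((-1 + T)*T) = 2*(T*(-1 + T)) = 2*T*(-1 + T))
S(B, o) = -B/83 + 2*B^(3/2)/o (S(B, o) = B/(-83) + (2*B^(3/2))/o = B*(-1/83) + 2*B^(3/2)/o = -B/83 + 2*B^(3/2)/o)
(G(-145) + 23636)/(2041 + 167) - S(-56, 127) = (2*(-145)*(-1 - 145) + 23636)/(2041 + 167) - (-1/83*(-56) + 2*(-56)^(3/2)/127) = (2*(-145)*(-146) + 23636)/2208 - (56/83 + 2*(-112*I*√14)*(1/127)) = (42340 + 23636)*(1/2208) - (56/83 - 224*I*√14/127) = 65976*(1/2208) + (-56/83 + 224*I*√14/127) = 2749/92 + (-56/83 + 224*I*√14/127) = 223015/7636 + 224*I*√14/127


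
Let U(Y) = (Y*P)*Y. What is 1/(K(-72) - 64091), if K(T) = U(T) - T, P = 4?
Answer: -1/43283 ≈ -2.3104e-5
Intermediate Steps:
U(Y) = 4*Y² (U(Y) = (Y*4)*Y = (4*Y)*Y = 4*Y²)
K(T) = -T + 4*T² (K(T) = 4*T² - T = -T + 4*T²)
1/(K(-72) - 64091) = 1/(-72*(-1 + 4*(-72)) - 64091) = 1/(-72*(-1 - 288) - 64091) = 1/(-72*(-289) - 64091) = 1/(20808 - 64091) = 1/(-43283) = -1/43283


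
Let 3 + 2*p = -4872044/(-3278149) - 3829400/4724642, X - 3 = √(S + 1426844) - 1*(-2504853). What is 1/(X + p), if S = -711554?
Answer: 120173234294781601894002547436386/301016472986614199651136485600496534533 - 239880635953126033677684964*√715290/1505082364933070998255682428002482672665 ≈ 3.9909e-7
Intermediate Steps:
X = 2504856 + √715290 (X = 3 + (√(-711554 + 1426844) - 1*(-2504853)) = 3 + (√715290 + 2504853) = 3 + (2504853 + √715290) = 2504856 + √715290 ≈ 2.5057e+6)
p = -17999460707663/15488080447658 (p = -3/2 + (-4872044/(-3278149) - 3829400/4724642)/2 = -3/2 + (-4872044*(-1/3278149) - 3829400*1/4724642)/2 = -3/2 + (4872044/3278149 - 1914700/2362321)/2 = -3/2 + (½)*(5232659963824/7744040223829) = -3/2 + 2616329981912/7744040223829 = -17999460707663/15488080447658 ≈ -1.1621)
1/(X + p) = 1/((2504856 + √715290) - 17999460707663/15488080447658) = 1/(38795393238338119585/15488080447658 + √715290)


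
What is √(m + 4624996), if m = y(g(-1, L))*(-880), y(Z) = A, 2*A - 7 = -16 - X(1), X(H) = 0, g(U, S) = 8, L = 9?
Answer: 2*√1157239 ≈ 2151.5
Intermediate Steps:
A = -9/2 (A = 7/2 + (-16 - 1*0)/2 = 7/2 + (-16 + 0)/2 = 7/2 + (½)*(-16) = 7/2 - 8 = -9/2 ≈ -4.5000)
y(Z) = -9/2
m = 3960 (m = -9/2*(-880) = 3960)
√(m + 4624996) = √(3960 + 4624996) = √4628956 = 2*√1157239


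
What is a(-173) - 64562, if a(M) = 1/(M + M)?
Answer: -22338453/346 ≈ -64562.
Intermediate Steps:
a(M) = 1/(2*M)
a(-173) - 64562 = (1/2)/(-173) - 64562 = (1/2)*(-1/173) - 64562 = -1/346 - 64562 = -22338453/346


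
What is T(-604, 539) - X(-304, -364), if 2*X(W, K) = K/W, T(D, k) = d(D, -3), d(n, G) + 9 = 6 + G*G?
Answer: 821/152 ≈ 5.4013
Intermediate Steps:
d(n, G) = -3 + G² (d(n, G) = -9 + (6 + G*G) = -9 + (6 + G²) = -3 + G²)
T(D, k) = 6 (T(D, k) = -3 + (-3)² = -3 + 9 = 6)
X(W, K) = K/(2*W) (X(W, K) = (K/W)/2 = K/(2*W))
T(-604, 539) - X(-304, -364) = 6 - (-364)/(2*(-304)) = 6 - (-364)*(-1)/(2*304) = 6 - 1*91/152 = 6 - 91/152 = 821/152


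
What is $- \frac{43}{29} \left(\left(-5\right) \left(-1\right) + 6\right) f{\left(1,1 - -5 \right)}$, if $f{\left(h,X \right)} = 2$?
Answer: $- \frac{946}{29} \approx -32.621$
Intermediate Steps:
$- \frac{43}{29} \left(\left(-5\right) \left(-1\right) + 6\right) f{\left(1,1 - -5 \right)} = - \frac{43}{29} \left(\left(-5\right) \left(-1\right) + 6\right) 2 = \left(-43\right) \frac{1}{29} \left(5 + 6\right) 2 = \left(- \frac{43}{29}\right) 11 \cdot 2 = \left(- \frac{473}{29}\right) 2 = - \frac{946}{29}$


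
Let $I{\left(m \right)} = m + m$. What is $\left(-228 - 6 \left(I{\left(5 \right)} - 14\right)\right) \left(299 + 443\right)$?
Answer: $-151368$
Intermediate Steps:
$I{\left(m \right)} = 2 m$
$\left(-228 - 6 \left(I{\left(5 \right)} - 14\right)\right) \left(299 + 443\right) = \left(-228 - 6 \left(2 \cdot 5 - 14\right)\right) \left(299 + 443\right) = \left(-228 - 6 \left(10 - 14\right)\right) 742 = \left(-228 - -24\right) 742 = \left(-228 + 24\right) 742 = \left(-204\right) 742 = -151368$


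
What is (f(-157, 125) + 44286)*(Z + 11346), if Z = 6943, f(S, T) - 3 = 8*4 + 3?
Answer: 810641636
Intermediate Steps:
f(S, T) = 38 (f(S, T) = 3 + (8*4 + 3) = 3 + (32 + 3) = 3 + 35 = 38)
(f(-157, 125) + 44286)*(Z + 11346) = (38 + 44286)*(6943 + 11346) = 44324*18289 = 810641636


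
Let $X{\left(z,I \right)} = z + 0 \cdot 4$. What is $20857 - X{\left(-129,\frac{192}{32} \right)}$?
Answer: $20986$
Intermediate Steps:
$X{\left(z,I \right)} = z$ ($X{\left(z,I \right)} = z + 0 = z$)
$20857 - X{\left(-129,\frac{192}{32} \right)} = 20857 - -129 = 20857 + 129 = 20986$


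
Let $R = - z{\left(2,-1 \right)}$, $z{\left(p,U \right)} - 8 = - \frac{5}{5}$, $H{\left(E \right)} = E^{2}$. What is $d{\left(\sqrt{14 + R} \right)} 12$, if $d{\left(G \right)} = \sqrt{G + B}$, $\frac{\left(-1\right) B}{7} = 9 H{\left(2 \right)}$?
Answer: $12 \sqrt{-252 + \sqrt{7}} \approx 189.49 i$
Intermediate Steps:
$B = -252$ ($B = - 7 \cdot 9 \cdot 2^{2} = - 7 \cdot 9 \cdot 4 = \left(-7\right) 36 = -252$)
$z{\left(p,U \right)} = 7$ ($z{\left(p,U \right)} = 8 - \frac{5}{5} = 8 - 1 = 7$)
$R = -7$ ($R = \left(-1\right) 7 = -7$)
$d{\left(G \right)} = \sqrt{-252 + G}$ ($d{\left(G \right)} = \sqrt{G - 252} = \sqrt{-252 + G}$)
$d{\left(\sqrt{14 + R} \right)} 12 = \sqrt{-252 + \sqrt{14 - 7}} \cdot 12 = \sqrt{-252 + \sqrt{7}} \cdot 12 = 12 \sqrt{-252 + \sqrt{7}}$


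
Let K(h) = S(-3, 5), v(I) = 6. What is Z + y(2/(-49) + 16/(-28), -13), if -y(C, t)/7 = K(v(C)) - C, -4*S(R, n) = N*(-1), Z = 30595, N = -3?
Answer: 856687/28 ≈ 30596.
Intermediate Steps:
S(R, n) = -¾ (S(R, n) = -(-3)*(-1)/4 = -¼*3 = -¾)
K(h) = -¾
y(C, t) = 21/4 + 7*C (y(C, t) = -7*(-¾ - C) = 21/4 + 7*C)
Z + y(2/(-49) + 16/(-28), -13) = 30595 + (21/4 + 7*(2/(-49) + 16/(-28))) = 30595 + (21/4 + 7*(2*(-1/49) + 16*(-1/28))) = 30595 + (21/4 + 7*(-2/49 - 4/7)) = 30595 + (21/4 + 7*(-30/49)) = 30595 + (21/4 - 30/7) = 30595 + 27/28 = 856687/28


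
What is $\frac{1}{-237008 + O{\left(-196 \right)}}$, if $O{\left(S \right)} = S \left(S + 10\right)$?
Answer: $- \frac{1}{200552} \approx -4.9862 \cdot 10^{-6}$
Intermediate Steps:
$O{\left(S \right)} = S \left(10 + S\right)$
$\frac{1}{-237008 + O{\left(-196 \right)}} = \frac{1}{-237008 - 196 \left(10 - 196\right)} = \frac{1}{-237008 - -36456} = \frac{1}{-237008 + 36456} = \frac{1}{-200552} = - \frac{1}{200552}$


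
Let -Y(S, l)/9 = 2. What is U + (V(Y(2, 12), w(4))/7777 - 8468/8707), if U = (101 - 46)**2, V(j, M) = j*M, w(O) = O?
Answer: 204769392935/67714339 ≈ 3024.0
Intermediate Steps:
Y(S, l) = -18 (Y(S, l) = -9*2 = -18)
V(j, M) = M*j
U = 3025 (U = 55**2 = 3025)
U + (V(Y(2, 12), w(4))/7777 - 8468/8707) = 3025 + ((4*(-18))/7777 - 8468/8707) = 3025 + (-72*1/7777 - 8468*1/8707) = 3025 + (-72/7777 - 8468/8707) = 3025 - 66482540/67714339 = 204769392935/67714339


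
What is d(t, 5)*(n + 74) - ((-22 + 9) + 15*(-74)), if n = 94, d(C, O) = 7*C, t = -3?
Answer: -2405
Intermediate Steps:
d(t, 5)*(n + 74) - ((-22 + 9) + 15*(-74)) = (7*(-3))*(94 + 74) - ((-22 + 9) + 15*(-74)) = -21*168 - (-13 - 1110) = -3528 - 1*(-1123) = -3528 + 1123 = -2405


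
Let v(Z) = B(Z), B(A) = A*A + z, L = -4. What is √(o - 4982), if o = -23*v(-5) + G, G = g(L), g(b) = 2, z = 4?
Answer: I*√5647 ≈ 75.146*I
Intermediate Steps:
B(A) = 4 + A² (B(A) = A*A + 4 = A² + 4 = 4 + A²)
G = 2
v(Z) = 4 + Z²
o = -665 (o = -23*(4 + (-5)²) + 2 = -23*(4 + 25) + 2 = -23*29 + 2 = -667 + 2 = -665)
√(o - 4982) = √(-665 - 4982) = √(-5647) = I*√5647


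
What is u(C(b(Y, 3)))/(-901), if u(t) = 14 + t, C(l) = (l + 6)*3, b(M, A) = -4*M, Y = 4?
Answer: 16/901 ≈ 0.017758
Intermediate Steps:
C(l) = 18 + 3*l (C(l) = (6 + l)*3 = 18 + 3*l)
u(C(b(Y, 3)))/(-901) = (14 + (18 + 3*(-4*4)))/(-901) = (14 + (18 + 3*(-16)))*(-1/901) = (14 + (18 - 48))*(-1/901) = (14 - 30)*(-1/901) = -16*(-1/901) = 16/901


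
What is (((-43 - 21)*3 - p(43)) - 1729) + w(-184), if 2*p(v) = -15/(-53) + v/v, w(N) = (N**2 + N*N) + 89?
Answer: 3491606/53 ≈ 65879.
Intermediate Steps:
w(N) = 89 + 2*N**2 (w(N) = (N**2 + N**2) + 89 = 2*N**2 + 89 = 89 + 2*N**2)
p(v) = 34/53 (p(v) = (-15/(-53) + v/v)/2 = (-15*(-1/53) + 1)/2 = (15/53 + 1)/2 = (1/2)*(68/53) = 34/53)
(((-43 - 21)*3 - p(43)) - 1729) + w(-184) = (((-43 - 21)*3 - 1*34/53) - 1729) + (89 + 2*(-184)**2) = ((-64*3 - 34/53) - 1729) + (89 + 2*33856) = ((-192 - 34/53) - 1729) + (89 + 67712) = (-10210/53 - 1729) + 67801 = -101847/53 + 67801 = 3491606/53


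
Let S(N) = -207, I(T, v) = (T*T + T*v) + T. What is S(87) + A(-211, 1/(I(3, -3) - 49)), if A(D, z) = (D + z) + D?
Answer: -28935/46 ≈ -629.02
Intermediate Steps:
I(T, v) = T + T² + T*v (I(T, v) = (T² + T*v) + T = T + T² + T*v)
A(D, z) = z + 2*D
S(87) + A(-211, 1/(I(3, -3) - 49)) = -207 + (1/(3*(1 + 3 - 3) - 49) + 2*(-211)) = -207 + (1/(3*1 - 49) - 422) = -207 + (1/(3 - 49) - 422) = -207 + (1/(-46) - 422) = -207 + (-1/46 - 422) = -207 - 19413/46 = -28935/46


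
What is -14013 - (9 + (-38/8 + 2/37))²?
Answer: -307346521/21904 ≈ -14032.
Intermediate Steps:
-14013 - (9 + (-38/8 + 2/37))² = -14013 - (9 + (-38*⅛ + 2*(1/37)))² = -14013 - (9 + (-19/4 + 2/37))² = -14013 - (9 - 695/148)² = -14013 - (637/148)² = -14013 - 1*405769/21904 = -14013 - 405769/21904 = -307346521/21904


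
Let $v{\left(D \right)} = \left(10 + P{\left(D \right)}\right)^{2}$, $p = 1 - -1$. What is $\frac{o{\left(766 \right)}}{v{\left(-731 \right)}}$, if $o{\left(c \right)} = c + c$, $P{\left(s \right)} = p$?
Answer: $\frac{383}{36} \approx 10.639$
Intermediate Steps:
$p = 2$ ($p = 1 + 1 = 2$)
$P{\left(s \right)} = 2$
$o{\left(c \right)} = 2 c$
$v{\left(D \right)} = 144$ ($v{\left(D \right)} = \left(10 + 2\right)^{2} = 12^{2} = 144$)
$\frac{o{\left(766 \right)}}{v{\left(-731 \right)}} = \frac{2 \cdot 766}{144} = 1532 \cdot \frac{1}{144} = \frac{383}{36}$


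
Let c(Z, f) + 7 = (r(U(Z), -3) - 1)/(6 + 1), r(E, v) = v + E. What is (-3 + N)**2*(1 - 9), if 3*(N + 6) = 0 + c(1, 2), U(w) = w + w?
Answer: -51200/49 ≈ -1044.9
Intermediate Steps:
U(w) = 2*w
r(E, v) = E + v
c(Z, f) = -53/7 + 2*Z/7 (c(Z, f) = -7 + ((2*Z - 3) - 1)/(6 + 1) = -7 + ((-3 + 2*Z) - 1)/7 = -7 + (-4 + 2*Z)*(1/7) = -7 + (-4/7 + 2*Z/7) = -53/7 + 2*Z/7)
N = -59/7 (N = -6 + (0 + (-53/7 + (2/7)*1))/3 = -6 + (0 + (-53/7 + 2/7))/3 = -6 + (0 - 51/7)/3 = -6 + (1/3)*(-51/7) = -6 - 17/7 = -59/7 ≈ -8.4286)
(-3 + N)**2*(1 - 9) = (-3 - 59/7)**2*(1 - 9) = (-80/7)**2*(-8) = (6400/49)*(-8) = -51200/49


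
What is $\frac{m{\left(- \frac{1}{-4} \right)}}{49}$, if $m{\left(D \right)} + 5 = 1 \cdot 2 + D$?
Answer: $- \frac{11}{196} \approx -0.056122$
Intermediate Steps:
$m{\left(D \right)} = -3 + D$ ($m{\left(D \right)} = -5 + \left(1 \cdot 2 + D\right) = -5 + \left(2 + D\right) = -3 + D$)
$\frac{m{\left(- \frac{1}{-4} \right)}}{49} = \frac{-3 - \frac{1}{-4}}{49} = \left(-3 - - \frac{1}{4}\right) \frac{1}{49} = \left(-3 + \frac{1}{4}\right) \frac{1}{49} = \left(- \frac{11}{4}\right) \frac{1}{49} = - \frac{11}{196}$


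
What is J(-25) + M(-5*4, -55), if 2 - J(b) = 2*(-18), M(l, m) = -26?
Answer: 12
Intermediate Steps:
J(b) = 38 (J(b) = 2 - 2*(-18) = 2 - 1*(-36) = 2 + 36 = 38)
J(-25) + M(-5*4, -55) = 38 - 26 = 12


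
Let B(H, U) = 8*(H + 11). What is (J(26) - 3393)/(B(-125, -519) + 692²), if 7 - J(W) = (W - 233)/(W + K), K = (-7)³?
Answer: -1073569/151510784 ≈ -0.0070858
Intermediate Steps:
K = -343
B(H, U) = 88 + 8*H (B(H, U) = 8*(11 + H) = 88 + 8*H)
J(W) = 7 - (-233 + W)/(-343 + W) (J(W) = 7 - (W - 233)/(W - 343) = 7 - (-233 + W)/(-343 + W))
(J(26) - 3393)/(B(-125, -519) + 692²) = (2*(-1084 + 3*26)/(-343 + 26) - 3393)/((88 + 8*(-125)) + 692²) = (2*(-1084 + 78)/(-317) - 3393)/((88 - 1000) + 478864) = (2*(-1/317)*(-1006) - 3393)/(-912 + 478864) = (2012/317 - 3393)/477952 = -1073569/317*1/477952 = -1073569/151510784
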